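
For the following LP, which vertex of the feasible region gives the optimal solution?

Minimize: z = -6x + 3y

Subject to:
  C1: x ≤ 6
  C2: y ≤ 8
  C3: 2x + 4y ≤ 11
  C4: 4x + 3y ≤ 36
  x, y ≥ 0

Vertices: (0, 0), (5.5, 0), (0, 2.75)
Evaluating z = -6x + 3y at each vertex:
  (0, 0): z = 0
  (5.5, 0): z = -33
  (0, 2.75): z = 8.25

The smallest value is z = -33, attained at (5.5, 0).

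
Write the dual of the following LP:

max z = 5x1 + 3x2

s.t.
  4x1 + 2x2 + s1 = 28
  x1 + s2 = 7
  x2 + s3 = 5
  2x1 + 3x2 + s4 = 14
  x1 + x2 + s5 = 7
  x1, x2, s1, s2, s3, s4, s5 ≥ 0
Minimize: z = 28y1 + 7y2 + 5y3 + 14y4 + 7y5

Subject to:
  C1: -4y1 - y2 - 2y4 - y5 ≤ -5
  C2: -2y1 - y3 - 3y4 - y5 ≤ -3
  y1, y2, y3, y4, y5 ≥ 0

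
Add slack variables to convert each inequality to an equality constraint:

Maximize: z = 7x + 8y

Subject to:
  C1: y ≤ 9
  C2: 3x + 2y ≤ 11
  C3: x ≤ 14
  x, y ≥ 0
max z = 7x + 8y

s.t.
  y + s1 = 9
  3x + 2y + s2 = 11
  x + s3 = 14
  x, y, s1, s2, s3 ≥ 0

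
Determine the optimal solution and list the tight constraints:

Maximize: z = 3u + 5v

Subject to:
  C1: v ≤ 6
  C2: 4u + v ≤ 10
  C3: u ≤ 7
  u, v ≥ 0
Optimal: u = 1, v = 6
Slack at optimum:
  C1: slack = 0 (binding)
  C2: slack = 0 (binding)
  C3: slack = 6
  u ≥ 0: u = 1
  v ≥ 0: v = 6
Binding constraints: C1, C2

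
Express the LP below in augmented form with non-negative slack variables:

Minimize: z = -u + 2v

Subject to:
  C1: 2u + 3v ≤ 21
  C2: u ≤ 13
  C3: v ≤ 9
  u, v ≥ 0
min z = -u + 2v

s.t.
  2u + 3v + s1 = 21
  u + s2 = 13
  v + s3 = 9
  u, v, s1, s2, s3 ≥ 0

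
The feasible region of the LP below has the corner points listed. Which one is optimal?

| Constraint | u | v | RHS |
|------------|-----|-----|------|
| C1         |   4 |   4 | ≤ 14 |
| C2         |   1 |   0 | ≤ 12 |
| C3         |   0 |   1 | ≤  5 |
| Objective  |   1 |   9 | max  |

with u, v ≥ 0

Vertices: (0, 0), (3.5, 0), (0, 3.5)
(0, 3.5) with z = 31.5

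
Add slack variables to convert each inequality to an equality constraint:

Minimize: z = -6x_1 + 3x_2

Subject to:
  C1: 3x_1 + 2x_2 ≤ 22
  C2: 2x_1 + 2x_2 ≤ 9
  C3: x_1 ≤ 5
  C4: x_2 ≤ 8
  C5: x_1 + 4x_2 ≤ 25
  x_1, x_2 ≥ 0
min z = -6x_1 + 3x_2

s.t.
  3x_1 + 2x_2 + s1 = 22
  2x_1 + 2x_2 + s2 = 9
  x_1 + s3 = 5
  x_2 + s4 = 8
  x_1 + 4x_2 + s5 = 25
  x_1, x_2, s1, s2, s3, s4, s5 ≥ 0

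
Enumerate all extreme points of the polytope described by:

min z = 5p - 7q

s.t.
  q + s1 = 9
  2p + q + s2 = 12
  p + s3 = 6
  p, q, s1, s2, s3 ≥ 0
Each vertex is the intersection of two constraint boundaries that also satisfies all remaining constraints:
  p = 0 and q = 0 → (0, 0)
  2p + q = 12 and p = 6 → (6, 0)
  q = 9 and 2p + q = 12 → (1.5, 9)
  q = 9 and p = 0 → (0, 9)

Vertices: (0, 0), (6, 0), (1.5, 9), (0, 9)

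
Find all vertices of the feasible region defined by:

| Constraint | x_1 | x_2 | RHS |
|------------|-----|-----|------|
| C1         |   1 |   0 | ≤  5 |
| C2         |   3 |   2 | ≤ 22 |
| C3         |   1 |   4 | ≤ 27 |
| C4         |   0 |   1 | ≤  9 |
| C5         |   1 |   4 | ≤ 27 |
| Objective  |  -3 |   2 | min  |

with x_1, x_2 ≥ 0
Each vertex is the intersection of two constraint boundaries that also satisfies all remaining constraints:
  x_1 = 0 and x_2 = 0 → (0, 0)
  x_1 = 5 and x_2 = 0 → (5, 0)
  x_1 = 5 and 3x_1 + 2x_2 = 22 → (5, 3.5)
  3x_1 + 2x_2 = 22 and x_1 + 4x_2 = 27 → (3.4, 5.9)
  x_1 + 4x_2 = 27 and x_1 = 0 → (0, 6.75)

Vertices: (0, 0), (5, 0), (5, 3.5), (3.4, 5.9), (0, 6.75)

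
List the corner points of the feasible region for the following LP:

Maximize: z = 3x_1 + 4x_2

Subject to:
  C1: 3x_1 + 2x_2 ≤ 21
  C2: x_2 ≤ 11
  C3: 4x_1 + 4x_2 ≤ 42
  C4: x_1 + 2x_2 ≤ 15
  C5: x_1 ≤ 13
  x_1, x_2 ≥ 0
Each vertex is the intersection of two constraint boundaries that also satisfies all remaining constraints:
  x_1 = 0 and x_2 = 0 → (0, 0)
  3x_1 + 2x_2 = 21 and x_2 = 0 → (7, 0)
  3x_1 + 2x_2 = 21 and x_1 + 2x_2 = 15 → (3, 6)
  x_1 + 2x_2 = 15 and x_1 = 0 → (0, 7.5)

Vertices: (0, 0), (7, 0), (3, 6), (0, 7.5)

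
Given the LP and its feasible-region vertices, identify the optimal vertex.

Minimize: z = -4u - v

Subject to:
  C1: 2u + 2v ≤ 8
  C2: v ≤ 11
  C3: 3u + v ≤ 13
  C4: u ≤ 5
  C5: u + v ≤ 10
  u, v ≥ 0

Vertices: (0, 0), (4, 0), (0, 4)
Evaluating z = -4u - v at each vertex:
  (0, 0): z = 0
  (4, 0): z = -16
  (0, 4): z = -4

The smallest value is z = -16, attained at (4, 0).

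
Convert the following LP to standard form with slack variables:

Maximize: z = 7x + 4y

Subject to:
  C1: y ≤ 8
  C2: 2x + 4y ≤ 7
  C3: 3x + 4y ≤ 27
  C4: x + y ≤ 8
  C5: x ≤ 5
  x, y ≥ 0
max z = 7x + 4y

s.t.
  y + s1 = 8
  2x + 4y + s2 = 7
  3x + 4y + s3 = 27
  x + y + s4 = 8
  x + s5 = 5
  x, y, s1, s2, s3, s4, s5 ≥ 0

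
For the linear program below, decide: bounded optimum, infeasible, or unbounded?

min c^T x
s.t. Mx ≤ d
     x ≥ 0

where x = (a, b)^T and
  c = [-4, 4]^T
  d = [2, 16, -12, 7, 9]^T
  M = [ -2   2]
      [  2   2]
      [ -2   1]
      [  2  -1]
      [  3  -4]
One constraint requires 2a - b ≤ 7, while the constraint -2a + b ≤ -12 is equivalent to 2a - b ≥ 12. Together they would need 12 ≤ 2a - b ≤ 7, which is impossible since 12 > 7. No point satisfies all constraints.

The feasible region is empty; the LP is infeasible.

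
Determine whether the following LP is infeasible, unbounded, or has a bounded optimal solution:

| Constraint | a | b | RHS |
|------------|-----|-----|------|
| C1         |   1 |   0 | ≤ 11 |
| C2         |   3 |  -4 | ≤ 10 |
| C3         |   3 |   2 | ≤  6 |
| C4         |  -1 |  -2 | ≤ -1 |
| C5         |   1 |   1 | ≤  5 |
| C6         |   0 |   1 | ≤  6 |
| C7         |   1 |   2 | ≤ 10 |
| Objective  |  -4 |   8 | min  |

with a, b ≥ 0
The point (2, 0) satisfies every constraint, so the LP is feasible; the constraints give a ≤ 11 and b ≤ 6, which with a, b ≥ 0 keep the feasible region inside a bounded box. A feasible, bounded LP attains a finite optimum at a vertex.

Evaluating z = -4a + 8b at each vertex:
  (0, 0.5): z = 4
  (1, 0): z = -4
  (2, 0): z = -8
  (0, 3): z = 24

Bounded optimum: z* = -8 at (2, 0).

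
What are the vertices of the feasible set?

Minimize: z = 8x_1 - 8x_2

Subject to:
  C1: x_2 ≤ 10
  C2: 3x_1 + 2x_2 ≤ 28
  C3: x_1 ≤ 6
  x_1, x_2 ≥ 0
Each vertex is the intersection of two constraint boundaries that also satisfies all remaining constraints:
  x_1 = 0 and x_2 = 0 → (0, 0)
  x_1 = 6 and x_2 = 0 → (6, 0)
  3x_1 + 2x_2 = 28 and x_1 = 6 → (6, 5)
  x_2 = 10 and 3x_1 + 2x_2 = 28 → (2.667, 10)
  x_2 = 10 and x_1 = 0 → (0, 10)

Vertices: (0, 0), (6, 0), (6, 5), (2.667, 10), (0, 10)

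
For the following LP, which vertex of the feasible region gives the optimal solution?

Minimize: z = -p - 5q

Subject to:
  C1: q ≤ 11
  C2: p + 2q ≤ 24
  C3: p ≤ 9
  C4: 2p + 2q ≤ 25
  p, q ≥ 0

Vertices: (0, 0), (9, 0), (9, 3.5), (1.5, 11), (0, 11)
Evaluating z = -p - 5q at each vertex:
  (0, 0): z = 0
  (9, 0): z = -9
  (9, 3.5): z = -26.5
  (1.5, 11): z = -56.5
  (0, 11): z = -55

The smallest value is z = -56.5, attained at (1.5, 11).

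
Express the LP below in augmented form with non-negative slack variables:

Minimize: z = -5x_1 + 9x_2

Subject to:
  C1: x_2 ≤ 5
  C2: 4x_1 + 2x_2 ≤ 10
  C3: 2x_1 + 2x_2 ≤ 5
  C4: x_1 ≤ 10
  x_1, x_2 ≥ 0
min z = -5x_1 + 9x_2

s.t.
  x_2 + s1 = 5
  4x_1 + 2x_2 + s2 = 10
  2x_1 + 2x_2 + s3 = 5
  x_1 + s4 = 10
  x_1, x_2, s1, s2, s3, s4 ≥ 0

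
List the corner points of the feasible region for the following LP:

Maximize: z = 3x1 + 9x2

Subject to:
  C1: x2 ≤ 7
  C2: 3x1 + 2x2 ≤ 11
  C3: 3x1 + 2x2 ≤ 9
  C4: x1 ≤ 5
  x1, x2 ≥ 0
Each vertex is the intersection of two constraint boundaries that also satisfies all remaining constraints:
  x1 = 0 and x2 = 0 → (0, 0)
  3x1 + 2x2 = 9 and x2 = 0 → (3, 0)
  3x1 + 2x2 = 9 and x1 = 0 → (0, 4.5)

Vertices: (0, 0), (3, 0), (0, 4.5)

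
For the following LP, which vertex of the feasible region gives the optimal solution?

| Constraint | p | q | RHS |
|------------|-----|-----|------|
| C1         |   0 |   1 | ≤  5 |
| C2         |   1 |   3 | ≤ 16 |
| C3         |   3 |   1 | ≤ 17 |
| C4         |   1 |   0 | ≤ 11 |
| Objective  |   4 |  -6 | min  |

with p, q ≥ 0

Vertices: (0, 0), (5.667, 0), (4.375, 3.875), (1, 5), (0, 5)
Evaluating z = 4p - 6q at each vertex:
  (0, 0): z = 0
  (5.667, 0): z = 22.67
  (4.375, 3.875): z = -5.75
  (1, 5): z = -26
  (0, 5): z = -30

The smallest value is z = -30, attained at (0, 5).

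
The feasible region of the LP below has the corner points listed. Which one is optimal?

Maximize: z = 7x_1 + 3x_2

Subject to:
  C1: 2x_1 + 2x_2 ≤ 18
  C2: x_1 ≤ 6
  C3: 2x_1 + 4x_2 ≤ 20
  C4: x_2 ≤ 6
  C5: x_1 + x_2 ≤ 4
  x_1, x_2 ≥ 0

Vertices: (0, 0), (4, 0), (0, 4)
Evaluating z = 7x_1 + 3x_2 at each vertex:
  (0, 0): z = 0
  (4, 0): z = 28
  (0, 4): z = 12

The largest value is z = 28, attained at (4, 0).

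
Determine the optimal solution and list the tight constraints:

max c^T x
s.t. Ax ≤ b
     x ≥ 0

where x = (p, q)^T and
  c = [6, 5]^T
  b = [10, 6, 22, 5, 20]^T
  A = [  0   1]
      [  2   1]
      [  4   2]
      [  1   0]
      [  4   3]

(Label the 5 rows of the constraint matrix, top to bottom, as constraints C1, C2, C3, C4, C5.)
Optimal: p = 0, q = 6
Binding: C2, p ≥ 0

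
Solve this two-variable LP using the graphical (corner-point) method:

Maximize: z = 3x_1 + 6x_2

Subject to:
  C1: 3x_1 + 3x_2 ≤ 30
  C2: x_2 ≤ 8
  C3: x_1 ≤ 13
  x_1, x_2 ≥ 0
x_1 = 2, x_2 = 8, z = 54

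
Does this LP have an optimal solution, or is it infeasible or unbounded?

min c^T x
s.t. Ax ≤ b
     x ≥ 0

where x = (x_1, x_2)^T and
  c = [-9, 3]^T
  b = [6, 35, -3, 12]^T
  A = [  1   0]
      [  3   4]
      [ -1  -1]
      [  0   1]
The point (6, 0) satisfies every constraint, so the LP is feasible; the constraints give x_1 ≤ 6 and x_2 ≤ 12, which with x_1, x_2 ≥ 0 keep the feasible region inside a bounded box. A feasible, bounded LP attains a finite optimum at a vertex.

Evaluating z = -9x_1 + 3x_2 at each vertex:
  (0, 3): z = 9
  (3, 0): z = -27
  (6, 0): z = -54
  (6, 4.25): z = -41.25
  (0, 8.75): z = 26.25

The LP has an optimal solution: (6, 0) with z = -54.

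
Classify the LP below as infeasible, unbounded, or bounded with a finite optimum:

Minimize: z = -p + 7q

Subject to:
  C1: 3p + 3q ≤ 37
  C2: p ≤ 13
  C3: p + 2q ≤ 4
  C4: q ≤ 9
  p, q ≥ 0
The point (4, 0) satisfies every constraint, so the LP is feasible; the constraints give p ≤ 13 and q ≤ 9, which with p, q ≥ 0 keep the feasible region inside a bounded box. A feasible, bounded LP attains a finite optimum at a vertex.

The LP has an optimal solution: (4, 0) with z = -4.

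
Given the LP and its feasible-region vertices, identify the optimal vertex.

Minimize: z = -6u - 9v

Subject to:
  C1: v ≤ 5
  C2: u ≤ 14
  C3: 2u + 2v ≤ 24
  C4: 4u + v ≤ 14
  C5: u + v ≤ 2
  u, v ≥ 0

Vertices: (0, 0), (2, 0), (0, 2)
(0, 2) with z = -18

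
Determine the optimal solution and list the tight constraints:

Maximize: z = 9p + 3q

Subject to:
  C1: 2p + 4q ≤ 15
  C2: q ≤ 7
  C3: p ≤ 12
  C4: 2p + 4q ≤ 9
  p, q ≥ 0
Optimal: p = 4.5, q = 0
Binding: C4, q ≥ 0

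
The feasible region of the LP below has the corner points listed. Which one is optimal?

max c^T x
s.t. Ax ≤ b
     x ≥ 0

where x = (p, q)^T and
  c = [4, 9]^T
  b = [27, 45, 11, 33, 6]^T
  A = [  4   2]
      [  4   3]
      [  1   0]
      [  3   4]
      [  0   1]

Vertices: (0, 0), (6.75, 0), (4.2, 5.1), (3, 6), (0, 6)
(3, 6) with z = 66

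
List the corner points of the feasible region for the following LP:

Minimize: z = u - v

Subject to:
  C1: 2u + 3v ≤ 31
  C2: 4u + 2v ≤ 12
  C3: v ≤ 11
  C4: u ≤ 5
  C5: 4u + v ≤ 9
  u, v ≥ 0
Each vertex is the intersection of two constraint boundaries that also satisfies all remaining constraints:
  u = 0 and v = 0 → (0, 0)
  4u + v = 9 and v = 0 → (2.25, 0)
  4u + 2v = 12 and 4u + v = 9 → (1.5, 3)
  4u + 2v = 12 and u = 0 → (0, 6)

Vertices: (0, 0), (2.25, 0), (1.5, 3), (0, 6)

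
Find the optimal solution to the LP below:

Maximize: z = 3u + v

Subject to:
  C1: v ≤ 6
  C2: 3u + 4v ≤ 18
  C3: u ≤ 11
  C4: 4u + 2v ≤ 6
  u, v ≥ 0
u = 1.5, v = 0, z = 4.5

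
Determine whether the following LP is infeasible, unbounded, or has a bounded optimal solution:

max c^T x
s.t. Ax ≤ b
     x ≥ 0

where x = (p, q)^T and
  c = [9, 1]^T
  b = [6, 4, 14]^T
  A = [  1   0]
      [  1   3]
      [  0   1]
The point (4, 0) satisfies every constraint, so the LP is feasible; the constraints give p ≤ 6 and q ≤ 14, which with p, q ≥ 0 keep the feasible region inside a bounded box. A feasible, bounded LP attains a finite optimum at a vertex.

Evaluating z = 9p + q at each vertex:
  (0, 0): z = 0
  (4, 0): z = 36
  (0, 1.333): z = 1.333

The LP has an optimal solution: (4, 0) with z = 36.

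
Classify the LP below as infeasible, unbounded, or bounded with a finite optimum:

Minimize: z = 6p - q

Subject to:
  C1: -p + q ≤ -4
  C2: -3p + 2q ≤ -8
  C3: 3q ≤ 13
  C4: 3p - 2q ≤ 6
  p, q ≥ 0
C4 requires 3p - 2q ≤ 6, while C2 (-3p + 2q ≤ -8) is equivalent to 3p - 2q ≥ 8. Together they would need 8 ≤ 3p - 2q ≤ 6, which is impossible since 8 > 6. No point satisfies all constraints.

Infeasible — the constraint set is empty.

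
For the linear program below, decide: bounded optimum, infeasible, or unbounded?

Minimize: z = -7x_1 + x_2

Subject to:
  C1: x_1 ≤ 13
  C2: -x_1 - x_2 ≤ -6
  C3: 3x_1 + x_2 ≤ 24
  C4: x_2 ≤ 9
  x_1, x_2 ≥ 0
The point (8, 0) satisfies every constraint, so the LP is feasible; the constraints give x_1 ≤ 13 and x_2 ≤ 9, which with x_1, x_2 ≥ 0 keep the feasible region inside a bounded box. A feasible, bounded LP attains a finite optimum at a vertex.

Evaluating z = -7x_1 + x_2 at each vertex:
  (6, 0): z = -42
  (8, 0): z = -56
  (5, 9): z = -26
  (0, 9): z = 9
  (0, 6): z = 6

Bounded optimum: z* = -56 at (8, 0).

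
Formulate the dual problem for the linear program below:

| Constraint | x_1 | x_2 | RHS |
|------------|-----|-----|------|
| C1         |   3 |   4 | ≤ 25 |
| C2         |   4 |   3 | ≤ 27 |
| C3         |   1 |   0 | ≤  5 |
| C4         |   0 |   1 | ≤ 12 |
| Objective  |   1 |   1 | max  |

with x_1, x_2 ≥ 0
Minimize: z = 25y1 + 27y2 + 5y3 + 12y4

Subject to:
  C1: -3y1 - 4y2 - y3 ≤ -1
  C2: -4y1 - 3y2 - y4 ≤ -1
  y1, y2, y3, y4 ≥ 0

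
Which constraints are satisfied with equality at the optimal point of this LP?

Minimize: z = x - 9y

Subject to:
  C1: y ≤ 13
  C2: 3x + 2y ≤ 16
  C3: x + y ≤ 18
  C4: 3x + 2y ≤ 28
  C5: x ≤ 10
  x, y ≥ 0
Optimal: x = 0, y = 8
Binding: C2, x ≥ 0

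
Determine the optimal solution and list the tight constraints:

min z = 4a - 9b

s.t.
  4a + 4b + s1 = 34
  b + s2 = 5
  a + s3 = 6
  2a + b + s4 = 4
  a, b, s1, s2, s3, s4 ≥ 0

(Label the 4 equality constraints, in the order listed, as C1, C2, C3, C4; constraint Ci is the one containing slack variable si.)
Optimal: a = 0, b = 4
Binding: C4, a ≥ 0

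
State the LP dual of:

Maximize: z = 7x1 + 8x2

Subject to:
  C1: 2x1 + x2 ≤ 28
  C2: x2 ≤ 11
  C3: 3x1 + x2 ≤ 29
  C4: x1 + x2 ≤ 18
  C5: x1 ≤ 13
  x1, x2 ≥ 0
Minimize: z = 28y1 + 11y2 + 29y3 + 18y4 + 13y5

Subject to:
  C1: -2y1 - 3y3 - y4 - y5 ≤ -7
  C2: -y1 - y2 - y3 - y4 ≤ -8
  y1, y2, y3, y4, y5 ≥ 0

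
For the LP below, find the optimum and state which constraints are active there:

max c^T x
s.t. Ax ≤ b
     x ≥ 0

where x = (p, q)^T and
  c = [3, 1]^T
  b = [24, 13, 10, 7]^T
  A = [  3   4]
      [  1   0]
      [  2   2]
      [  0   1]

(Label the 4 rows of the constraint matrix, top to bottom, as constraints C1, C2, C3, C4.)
Optimal: p = 5, q = 0
Slack at optimum:
  C1: slack = 9
  C2: slack = 8
  C3: slack = 0 (binding)
  C4: slack = 7
  p ≥ 0: p = 5
  q ≥ 0: q = 0 (binding)
Binding constraints: C3, q ≥ 0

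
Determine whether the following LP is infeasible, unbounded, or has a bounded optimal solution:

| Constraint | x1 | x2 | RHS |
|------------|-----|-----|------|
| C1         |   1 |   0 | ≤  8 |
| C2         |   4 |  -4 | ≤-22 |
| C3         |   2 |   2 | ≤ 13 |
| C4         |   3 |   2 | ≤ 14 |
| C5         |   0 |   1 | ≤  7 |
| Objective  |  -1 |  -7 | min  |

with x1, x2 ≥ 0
The point (0, 6.5) satisfies every constraint, so the LP is feasible; the constraints give x1 ≤ 8 and x2 ≤ 7, which with x1, x2 ≥ 0 keep the feasible region inside a bounded box. A feasible, bounded LP attains a finite optimum at a vertex.

Evaluating z = -x1 - 7x2 at each vertex:
  (0, 5.5): z = -38.5
  (0.5, 6): z = -42.5
  (0, 6.5): z = -45.5

Bounded optimum: z* = -45.5 at (0, 6.5).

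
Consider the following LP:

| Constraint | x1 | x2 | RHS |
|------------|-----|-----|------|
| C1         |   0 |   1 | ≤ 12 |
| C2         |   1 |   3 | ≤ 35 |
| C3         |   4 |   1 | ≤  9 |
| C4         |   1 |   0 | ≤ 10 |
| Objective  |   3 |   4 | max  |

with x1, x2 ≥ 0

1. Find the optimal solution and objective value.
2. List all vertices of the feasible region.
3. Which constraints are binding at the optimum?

1. x1 = 0, x2 = 9, z = 36
2. (0, 0), (2.25, 0), (0, 9)
3. C3, x1 ≥ 0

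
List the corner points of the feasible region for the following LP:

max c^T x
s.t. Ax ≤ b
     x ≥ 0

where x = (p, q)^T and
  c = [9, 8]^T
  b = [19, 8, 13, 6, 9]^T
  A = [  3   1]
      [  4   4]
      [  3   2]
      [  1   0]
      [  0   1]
Each vertex is the intersection of two constraint boundaries that also satisfies all remaining constraints:
  p = 0 and q = 0 → (0, 0)
  4p + 4q = 8 and q = 0 → (2, 0)
  4p + 4q = 8 and p = 0 → (0, 2)

Vertices: (0, 0), (2, 0), (0, 2)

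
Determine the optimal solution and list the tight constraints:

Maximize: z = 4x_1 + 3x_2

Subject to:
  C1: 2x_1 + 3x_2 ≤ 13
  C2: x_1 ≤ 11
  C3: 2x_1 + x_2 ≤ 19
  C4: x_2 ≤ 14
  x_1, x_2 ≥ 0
Optimal: x_1 = 6.5, x_2 = 0
Binding: C1, x_2 ≥ 0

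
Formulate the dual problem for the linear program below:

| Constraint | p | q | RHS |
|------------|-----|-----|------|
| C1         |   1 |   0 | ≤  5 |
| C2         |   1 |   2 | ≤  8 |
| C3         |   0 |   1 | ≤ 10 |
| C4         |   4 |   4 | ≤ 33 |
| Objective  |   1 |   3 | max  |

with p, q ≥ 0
Minimize: z = 5y1 + 8y2 + 10y3 + 33y4

Subject to:
  C1: -y1 - y2 - 4y4 ≤ -1
  C2: -2y2 - y3 - 4y4 ≤ -3
  y1, y2, y3, y4 ≥ 0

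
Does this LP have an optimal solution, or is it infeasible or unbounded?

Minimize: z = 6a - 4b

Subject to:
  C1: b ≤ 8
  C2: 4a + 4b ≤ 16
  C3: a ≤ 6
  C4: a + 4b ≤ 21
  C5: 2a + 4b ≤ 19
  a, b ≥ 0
The point (0, 4) satisfies every constraint, so the LP is feasible; the constraints give a ≤ 6 and b ≤ 8, which with a, b ≥ 0 keep the feasible region inside a bounded box. A feasible, bounded LP attains a finite optimum at a vertex.

Evaluating z = 6a - 4b at each vertex:
  (0, 0): z = 0
  (4, 0): z = 24
  (0, 4): z = -16

Feasible with finite optimum z* = -16 at (0, 4).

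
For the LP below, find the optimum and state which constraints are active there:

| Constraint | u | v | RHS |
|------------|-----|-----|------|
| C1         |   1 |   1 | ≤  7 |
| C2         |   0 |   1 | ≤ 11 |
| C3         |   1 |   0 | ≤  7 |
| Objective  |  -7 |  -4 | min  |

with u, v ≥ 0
Optimal: u = 7, v = 0
Slack at optimum:
  C1: slack = 0 (binding)
  C2: slack = 11
  C3: slack = 0 (binding)
  u ≥ 0: u = 7
  v ≥ 0: v = 0 (binding)
Binding constraints: C1, C3, v ≥ 0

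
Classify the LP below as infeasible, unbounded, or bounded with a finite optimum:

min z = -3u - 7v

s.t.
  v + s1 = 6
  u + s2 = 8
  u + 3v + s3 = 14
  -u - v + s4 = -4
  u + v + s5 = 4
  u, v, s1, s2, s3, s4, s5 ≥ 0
The point (0, 4) satisfies every constraint, so the LP is feasible; the constraints give u ≤ 8 and v ≤ 6, which with u, v ≥ 0 keep the feasible region inside a bounded box. A feasible, bounded LP attains a finite optimum at a vertex.

Evaluating z = -3u - 7v at each vertex:
  (4, 0): z = -12
  (0, 4): z = -28

Feasible with finite optimum z* = -28 at (0, 4).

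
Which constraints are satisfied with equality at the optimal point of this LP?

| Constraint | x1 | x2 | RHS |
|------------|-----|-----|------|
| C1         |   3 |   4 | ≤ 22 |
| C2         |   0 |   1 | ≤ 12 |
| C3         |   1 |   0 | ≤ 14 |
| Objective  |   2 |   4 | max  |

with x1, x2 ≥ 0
Optimal: x1 = 0, x2 = 5.5
Slack at optimum:
  C1: slack = 0 (binding)
  C2: slack = 6.5
  C3: slack = 14
  x1 ≥ 0: x1 = 0 (binding)
  x2 ≥ 0: x2 = 5.5
Binding constraints: C1, x1 ≥ 0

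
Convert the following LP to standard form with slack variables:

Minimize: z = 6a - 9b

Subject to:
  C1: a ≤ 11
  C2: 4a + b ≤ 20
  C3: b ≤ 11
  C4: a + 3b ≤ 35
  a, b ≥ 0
min z = 6a - 9b

s.t.
  a + s1 = 11
  4a + b + s2 = 20
  b + s3 = 11
  a + 3b + s4 = 35
  a, b, s1, s2, s3, s4 ≥ 0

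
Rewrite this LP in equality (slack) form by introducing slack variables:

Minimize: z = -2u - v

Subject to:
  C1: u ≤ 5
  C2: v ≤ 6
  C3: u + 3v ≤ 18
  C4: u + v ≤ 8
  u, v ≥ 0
min z = -2u - v

s.t.
  u + s1 = 5
  v + s2 = 6
  u + 3v + s3 = 18
  u + v + s4 = 8
  u, v, s1, s2, s3, s4 ≥ 0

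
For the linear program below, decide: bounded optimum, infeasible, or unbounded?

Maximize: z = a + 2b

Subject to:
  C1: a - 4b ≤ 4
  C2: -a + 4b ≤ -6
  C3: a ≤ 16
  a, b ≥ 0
C1 requires a - 4b ≤ 4, while C2 (-a + 4b ≤ -6) is equivalent to a - 4b ≥ 6. Together they would need 6 ≤ a - 4b ≤ 4, which is impossible since 6 > 4. No point satisfies all constraints.

Infeasible — the constraint set is empty.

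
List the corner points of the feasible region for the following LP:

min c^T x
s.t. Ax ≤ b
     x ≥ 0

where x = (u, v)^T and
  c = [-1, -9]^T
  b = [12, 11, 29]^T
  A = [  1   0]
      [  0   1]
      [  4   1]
Each vertex is the intersection of two constraint boundaries that also satisfies all remaining constraints:
  u = 0 and v = 0 → (0, 0)
  4u + v = 29 and v = 0 → (7.25, 0)
  v = 11 and 4u + v = 29 → (4.5, 11)
  v = 11 and u = 0 → (0, 11)

Vertices: (0, 0), (7.25, 0), (4.5, 11), (0, 11)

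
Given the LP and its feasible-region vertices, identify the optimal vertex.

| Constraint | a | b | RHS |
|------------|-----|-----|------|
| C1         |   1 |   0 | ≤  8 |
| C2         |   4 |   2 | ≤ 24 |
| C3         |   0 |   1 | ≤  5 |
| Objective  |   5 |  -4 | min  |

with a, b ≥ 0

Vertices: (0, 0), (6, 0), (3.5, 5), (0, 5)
Evaluating z = 5a - 4b at each vertex:
  (0, 0): z = 0
  (6, 0): z = 30
  (3.5, 5): z = -2.5
  (0, 5): z = -20

The smallest value is z = -20, attained at (0, 5).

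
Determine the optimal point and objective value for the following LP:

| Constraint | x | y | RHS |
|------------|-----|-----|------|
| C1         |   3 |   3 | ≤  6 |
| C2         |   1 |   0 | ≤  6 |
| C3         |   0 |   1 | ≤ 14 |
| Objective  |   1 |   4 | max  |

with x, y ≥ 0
x = 0, y = 2, z = 8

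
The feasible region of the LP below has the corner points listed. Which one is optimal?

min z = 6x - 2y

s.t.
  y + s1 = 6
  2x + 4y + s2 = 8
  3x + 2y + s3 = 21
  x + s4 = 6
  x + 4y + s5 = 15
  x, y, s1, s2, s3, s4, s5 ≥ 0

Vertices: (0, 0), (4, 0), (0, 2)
Evaluating z = 6x - 2y at each vertex:
  (0, 0): z = 0
  (4, 0): z = 24
  (0, 2): z = -4

The smallest value is z = -4, attained at (0, 2).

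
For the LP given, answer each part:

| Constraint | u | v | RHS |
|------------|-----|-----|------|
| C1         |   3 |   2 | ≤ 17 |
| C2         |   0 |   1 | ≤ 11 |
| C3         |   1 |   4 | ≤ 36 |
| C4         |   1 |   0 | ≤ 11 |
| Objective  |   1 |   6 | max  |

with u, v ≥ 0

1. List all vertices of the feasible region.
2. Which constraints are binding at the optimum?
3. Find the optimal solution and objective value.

1. (0, 0), (5.667, 0), (0, 8.5)
2. C1, u ≥ 0
3. u = 0, v = 8.5, z = 51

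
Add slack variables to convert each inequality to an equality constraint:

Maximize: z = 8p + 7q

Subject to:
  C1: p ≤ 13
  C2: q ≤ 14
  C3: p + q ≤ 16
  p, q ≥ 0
max z = 8p + 7q

s.t.
  p + s1 = 13
  q + s2 = 14
  p + q + s3 = 16
  p, q, s1, s2, s3 ≥ 0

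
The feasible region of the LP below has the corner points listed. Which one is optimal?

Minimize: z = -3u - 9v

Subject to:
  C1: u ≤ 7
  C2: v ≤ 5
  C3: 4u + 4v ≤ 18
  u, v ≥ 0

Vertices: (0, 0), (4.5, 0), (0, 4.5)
(0, 4.5) with z = -40.5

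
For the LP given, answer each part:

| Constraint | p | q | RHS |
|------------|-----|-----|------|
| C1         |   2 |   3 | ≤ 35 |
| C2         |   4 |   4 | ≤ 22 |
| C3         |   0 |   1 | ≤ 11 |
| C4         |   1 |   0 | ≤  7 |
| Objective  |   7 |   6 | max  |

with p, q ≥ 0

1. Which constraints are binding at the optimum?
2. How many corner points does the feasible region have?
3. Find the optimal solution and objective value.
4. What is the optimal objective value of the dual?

1. C2, q ≥ 0
2. 3
3. p = 5.5, q = 0, z = 38.5
4. 38.5 (by strong duality, equal to the primal optimum)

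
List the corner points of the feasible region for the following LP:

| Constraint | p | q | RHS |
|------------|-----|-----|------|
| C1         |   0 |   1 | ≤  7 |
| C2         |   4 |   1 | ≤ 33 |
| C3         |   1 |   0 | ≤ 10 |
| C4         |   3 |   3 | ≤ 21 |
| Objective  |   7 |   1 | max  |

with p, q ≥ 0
Each vertex is the intersection of two constraint boundaries that also satisfies all remaining constraints:
  p = 0 and q = 0 → (0, 0)
  3p + 3q = 21 and q = 0 → (7, 0)
  q = 7 and 3p + 3q = 21 → (0, 7)

Vertices: (0, 0), (7, 0), (0, 7)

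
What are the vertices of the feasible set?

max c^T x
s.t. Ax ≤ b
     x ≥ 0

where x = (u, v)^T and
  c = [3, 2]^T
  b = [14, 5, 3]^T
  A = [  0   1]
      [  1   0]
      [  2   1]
Each vertex is the intersection of two constraint boundaries that also satisfies all remaining constraints:
  u = 0 and v = 0 → (0, 0)
  2u + v = 3 and v = 0 → (1.5, 0)
  2u + v = 3 and u = 0 → (0, 3)

Vertices: (0, 0), (1.5, 0), (0, 3)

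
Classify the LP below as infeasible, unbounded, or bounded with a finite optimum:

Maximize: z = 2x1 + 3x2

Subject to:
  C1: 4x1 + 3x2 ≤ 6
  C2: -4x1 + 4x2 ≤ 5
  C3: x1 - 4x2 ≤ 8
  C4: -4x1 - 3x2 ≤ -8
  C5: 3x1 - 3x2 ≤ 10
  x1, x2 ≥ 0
C1 requires 4x1 + 3x2 ≤ 6, while C4 (-4x1 - 3x2 ≤ -8) is equivalent to 4x1 + 3x2 ≥ 8. Together they would need 8 ≤ 4x1 + 3x2 ≤ 6, which is impossible since 8 > 6. No point satisfies all constraints.

The feasible region is empty; the LP is infeasible.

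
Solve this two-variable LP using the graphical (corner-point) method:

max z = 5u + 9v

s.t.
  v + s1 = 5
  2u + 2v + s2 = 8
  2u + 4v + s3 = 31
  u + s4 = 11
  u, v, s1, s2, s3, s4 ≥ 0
u = 0, v = 4, z = 36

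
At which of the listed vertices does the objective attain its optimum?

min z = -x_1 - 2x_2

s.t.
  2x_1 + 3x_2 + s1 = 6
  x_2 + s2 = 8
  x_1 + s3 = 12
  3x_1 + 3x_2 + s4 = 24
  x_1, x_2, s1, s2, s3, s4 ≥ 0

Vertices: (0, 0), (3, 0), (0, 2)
(0, 2) with z = -4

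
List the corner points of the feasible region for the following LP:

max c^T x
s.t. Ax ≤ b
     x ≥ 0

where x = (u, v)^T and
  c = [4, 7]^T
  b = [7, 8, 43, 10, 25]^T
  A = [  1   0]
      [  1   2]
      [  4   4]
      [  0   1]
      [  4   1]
Each vertex is the intersection of two constraint boundaries that also satisfies all remaining constraints:
  u = 0 and v = 0 → (0, 0)
  4u + v = 25 and v = 0 → (6.25, 0)
  u + 2v = 8 and 4u + v = 25 → (6, 1)
  u + 2v = 8 and u = 0 → (0, 4)

Vertices: (0, 0), (6.25, 0), (6, 1), (0, 4)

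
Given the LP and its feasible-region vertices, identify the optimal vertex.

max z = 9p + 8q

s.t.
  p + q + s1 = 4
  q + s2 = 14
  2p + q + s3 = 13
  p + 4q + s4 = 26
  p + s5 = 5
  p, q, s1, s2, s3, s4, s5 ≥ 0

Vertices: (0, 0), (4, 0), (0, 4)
Evaluating z = 9p + 8q at each vertex:
  (0, 0): z = 0
  (4, 0): z = 36
  (0, 4): z = 32

The largest value is z = 36, attained at (4, 0).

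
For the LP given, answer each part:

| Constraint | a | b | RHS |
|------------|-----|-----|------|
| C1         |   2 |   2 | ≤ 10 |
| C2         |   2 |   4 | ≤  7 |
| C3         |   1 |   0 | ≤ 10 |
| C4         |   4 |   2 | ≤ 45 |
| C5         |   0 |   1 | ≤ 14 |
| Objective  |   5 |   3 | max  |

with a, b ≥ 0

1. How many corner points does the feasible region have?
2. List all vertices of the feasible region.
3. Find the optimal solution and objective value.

1. 3
2. (0, 0), (3.5, 0), (0, 1.75)
3. a = 3.5, b = 0, z = 17.5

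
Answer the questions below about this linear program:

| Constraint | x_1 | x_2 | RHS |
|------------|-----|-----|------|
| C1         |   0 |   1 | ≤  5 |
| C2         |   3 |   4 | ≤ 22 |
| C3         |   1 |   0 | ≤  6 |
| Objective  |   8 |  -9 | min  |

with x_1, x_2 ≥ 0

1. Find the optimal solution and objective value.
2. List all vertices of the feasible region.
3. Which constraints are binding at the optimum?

1. x_1 = 0, x_2 = 5, z = -45
2. (0, 0), (6, 0), (6, 1), (0.6667, 5), (0, 5)
3. C1, x_1 ≥ 0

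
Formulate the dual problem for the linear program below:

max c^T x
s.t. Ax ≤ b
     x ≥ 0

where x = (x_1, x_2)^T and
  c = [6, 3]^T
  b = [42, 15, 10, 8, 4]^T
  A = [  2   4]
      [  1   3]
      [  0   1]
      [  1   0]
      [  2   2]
Minimize: z = 42y1 + 15y2 + 10y3 + 8y4 + 4y5

Subject to:
  C1: -2y1 - y2 - y4 - 2y5 ≤ -6
  C2: -4y1 - 3y2 - y3 - 2y5 ≤ -3
  y1, y2, y3, y4, y5 ≥ 0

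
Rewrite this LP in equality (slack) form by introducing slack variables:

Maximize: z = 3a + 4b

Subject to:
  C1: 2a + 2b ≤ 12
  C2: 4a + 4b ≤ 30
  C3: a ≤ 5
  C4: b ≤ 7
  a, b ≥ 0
max z = 3a + 4b

s.t.
  2a + 2b + s1 = 12
  4a + 4b + s2 = 30
  a + s3 = 5
  b + s4 = 7
  a, b, s1, s2, s3, s4 ≥ 0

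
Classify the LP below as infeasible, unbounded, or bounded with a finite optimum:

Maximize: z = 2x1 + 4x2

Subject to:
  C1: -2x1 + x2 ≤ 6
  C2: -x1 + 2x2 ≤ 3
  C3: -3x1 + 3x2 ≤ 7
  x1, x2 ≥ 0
Feasible point: (0, 0) satisfies every constraint, so the LP is feasible.
Direction d = (1, 0): for each constraint row a, a·d ≤ 0 —
  (-2)(1) + (1)(0) = -2 ≤ 0
  (-1)(1) + (2)(0) = -1 ≤ 0
  (-3)(1) + (3)(0) = -3 ≤ 0
and d ≥ 0, so (0, 0) + t·d stays feasible for every t ≥ 0. Along this ray z = 2x1 + 4x2 changes by 2 per unit t, so z → +∞.

The LP is unbounded; z can be made arbitrarily large.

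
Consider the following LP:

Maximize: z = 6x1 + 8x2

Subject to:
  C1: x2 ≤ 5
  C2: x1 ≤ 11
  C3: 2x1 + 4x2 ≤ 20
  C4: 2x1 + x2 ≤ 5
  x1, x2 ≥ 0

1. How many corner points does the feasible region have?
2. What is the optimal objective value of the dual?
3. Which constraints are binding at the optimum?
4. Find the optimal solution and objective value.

1. 3
2. 40 (by strong duality, equal to the primal optimum)
3. C1, C3, C4, x1 ≥ 0
4. x1 = 0, x2 = 5, z = 40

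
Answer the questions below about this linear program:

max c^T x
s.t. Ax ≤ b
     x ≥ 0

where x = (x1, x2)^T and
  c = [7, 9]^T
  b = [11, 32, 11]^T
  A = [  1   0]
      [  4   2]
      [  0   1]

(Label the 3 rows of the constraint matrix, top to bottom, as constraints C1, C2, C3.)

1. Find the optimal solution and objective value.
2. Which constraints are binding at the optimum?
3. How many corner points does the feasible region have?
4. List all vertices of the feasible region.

1. x1 = 2.5, x2 = 11, z = 116.5
2. C2, C3
3. 4
4. (0, 0), (8, 0), (2.5, 11), (0, 11)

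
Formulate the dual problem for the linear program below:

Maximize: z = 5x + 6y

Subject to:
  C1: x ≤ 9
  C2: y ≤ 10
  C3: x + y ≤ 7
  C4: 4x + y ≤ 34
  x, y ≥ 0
Minimize: z = 9y1 + 10y2 + 7y3 + 34y4

Subject to:
  C1: -y1 - y3 - 4y4 ≤ -5
  C2: -y2 - y3 - y4 ≤ -6
  y1, y2, y3, y4 ≥ 0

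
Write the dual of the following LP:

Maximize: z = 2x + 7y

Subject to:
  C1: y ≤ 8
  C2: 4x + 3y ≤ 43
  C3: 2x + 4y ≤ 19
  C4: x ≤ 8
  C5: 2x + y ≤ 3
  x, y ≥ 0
Minimize: z = 8y1 + 43y2 + 19y3 + 8y4 + 3y5

Subject to:
  C1: -4y2 - 2y3 - y4 - 2y5 ≤ -2
  C2: -y1 - 3y2 - 4y3 - y5 ≤ -7
  y1, y2, y3, y4, y5 ≥ 0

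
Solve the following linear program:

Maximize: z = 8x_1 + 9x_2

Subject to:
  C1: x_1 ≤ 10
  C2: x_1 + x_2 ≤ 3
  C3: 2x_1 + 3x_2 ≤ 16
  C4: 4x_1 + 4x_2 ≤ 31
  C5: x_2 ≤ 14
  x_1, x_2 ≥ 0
Each vertex is the intersection of two constraint boundaries that also satisfies all remaining constraints:
  x_1 = 0 and x_2 = 0 → (0, 0)
  x_1 + x_2 = 3 and x_2 = 0 → (3, 0)
  x_1 + x_2 = 3 and x_1 = 0 → (0, 3)

Evaluating z = 8x_1 + 9x_2 at each vertex:
  (0, 0): z = 0
  (3, 0): z = 24
  (0, 3): z = 27

The maximum is at (0, 3) with z = 27.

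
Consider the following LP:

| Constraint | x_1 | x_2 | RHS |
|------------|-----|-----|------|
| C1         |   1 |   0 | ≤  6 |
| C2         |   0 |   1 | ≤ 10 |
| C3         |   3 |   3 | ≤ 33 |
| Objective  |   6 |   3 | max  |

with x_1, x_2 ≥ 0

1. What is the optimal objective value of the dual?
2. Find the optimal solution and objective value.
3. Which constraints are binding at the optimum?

1. 51 (by strong duality, equal to the primal optimum)
2. x_1 = 6, x_2 = 5, z = 51
3. C1, C3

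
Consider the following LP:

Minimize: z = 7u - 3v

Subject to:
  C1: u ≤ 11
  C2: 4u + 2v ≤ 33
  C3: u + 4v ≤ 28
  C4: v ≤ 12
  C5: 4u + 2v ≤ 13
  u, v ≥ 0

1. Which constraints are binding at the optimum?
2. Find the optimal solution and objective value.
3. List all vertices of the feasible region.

1. C5, u ≥ 0
2. u = 0, v = 6.5, z = -19.5
3. (0, 0), (3.25, 0), (0, 6.5)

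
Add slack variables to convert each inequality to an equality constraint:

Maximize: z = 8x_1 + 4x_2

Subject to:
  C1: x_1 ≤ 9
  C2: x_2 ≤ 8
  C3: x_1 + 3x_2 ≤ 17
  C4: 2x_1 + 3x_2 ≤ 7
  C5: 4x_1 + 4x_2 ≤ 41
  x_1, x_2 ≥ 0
max z = 8x_1 + 4x_2

s.t.
  x_1 + s1 = 9
  x_2 + s2 = 8
  x_1 + 3x_2 + s3 = 17
  2x_1 + 3x_2 + s4 = 7
  4x_1 + 4x_2 + s5 = 41
  x_1, x_2, s1, s2, s3, s4, s5 ≥ 0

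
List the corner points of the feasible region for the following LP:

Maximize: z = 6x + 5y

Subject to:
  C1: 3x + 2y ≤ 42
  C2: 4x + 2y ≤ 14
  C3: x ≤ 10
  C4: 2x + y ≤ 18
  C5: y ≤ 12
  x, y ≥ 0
Each vertex is the intersection of two constraint boundaries that also satisfies all remaining constraints:
  x = 0 and y = 0 → (0, 0)
  4x + 2y = 14 and y = 0 → (3.5, 0)
  4x + 2y = 14 and x = 0 → (0, 7)

Vertices: (0, 0), (3.5, 0), (0, 7)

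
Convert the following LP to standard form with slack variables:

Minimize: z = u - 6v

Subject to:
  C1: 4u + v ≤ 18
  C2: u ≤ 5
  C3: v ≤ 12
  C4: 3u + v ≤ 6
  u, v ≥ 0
min z = u - 6v

s.t.
  4u + v + s1 = 18
  u + s2 = 5
  v + s3 = 12
  3u + v + s4 = 6
  u, v, s1, s2, s3, s4 ≥ 0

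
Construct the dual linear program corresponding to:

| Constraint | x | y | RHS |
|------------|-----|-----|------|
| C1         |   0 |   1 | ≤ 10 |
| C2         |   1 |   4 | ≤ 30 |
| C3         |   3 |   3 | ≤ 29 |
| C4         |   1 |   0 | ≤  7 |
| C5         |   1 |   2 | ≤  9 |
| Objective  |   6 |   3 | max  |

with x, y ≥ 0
Minimize: z = 10y1 + 30y2 + 29y3 + 7y4 + 9y5

Subject to:
  C1: -y2 - 3y3 - y4 - y5 ≤ -6
  C2: -y1 - 4y2 - 3y3 - 2y5 ≤ -3
  y1, y2, y3, y4, y5 ≥ 0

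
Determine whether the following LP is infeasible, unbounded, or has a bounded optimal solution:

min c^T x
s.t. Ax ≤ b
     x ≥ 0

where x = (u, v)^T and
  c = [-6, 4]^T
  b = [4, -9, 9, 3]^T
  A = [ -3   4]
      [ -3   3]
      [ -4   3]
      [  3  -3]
One constraint requires 3u - 3v ≤ 3, while the constraint -3u + 3v ≤ -9 is equivalent to 3u - 3v ≥ 9. Together they would need 9 ≤ 3u - 3v ≤ 3, which is impossible since 9 > 3. No point satisfies all constraints.

Infeasible — the constraint set is empty.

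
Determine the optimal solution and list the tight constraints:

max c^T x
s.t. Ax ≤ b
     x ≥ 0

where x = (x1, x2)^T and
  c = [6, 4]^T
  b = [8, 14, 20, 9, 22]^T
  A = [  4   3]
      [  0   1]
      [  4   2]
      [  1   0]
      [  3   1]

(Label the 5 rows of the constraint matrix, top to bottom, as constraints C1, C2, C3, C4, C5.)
Optimal: x1 = 2, x2 = 0
Slack at optimum:
  C1: slack = 0 (binding)
  C2: slack = 14
  C3: slack = 12
  C4: slack = 7
  C5: slack = 16
  x1 ≥ 0: x1 = 2
  x2 ≥ 0: x2 = 0 (binding)
Binding constraints: C1, x2 ≥ 0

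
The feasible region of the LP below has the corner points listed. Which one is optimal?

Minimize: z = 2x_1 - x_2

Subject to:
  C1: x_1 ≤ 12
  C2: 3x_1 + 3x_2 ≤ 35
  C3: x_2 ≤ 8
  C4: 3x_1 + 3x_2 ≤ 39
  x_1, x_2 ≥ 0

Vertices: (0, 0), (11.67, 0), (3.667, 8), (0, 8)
(0, 8) with z = -8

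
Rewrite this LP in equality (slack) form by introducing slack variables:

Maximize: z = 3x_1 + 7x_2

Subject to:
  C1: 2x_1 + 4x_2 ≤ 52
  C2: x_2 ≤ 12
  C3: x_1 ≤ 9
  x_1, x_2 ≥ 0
max z = 3x_1 + 7x_2

s.t.
  2x_1 + 4x_2 + s1 = 52
  x_2 + s2 = 12
  x_1 + s3 = 9
  x_1, x_2, s1, s2, s3 ≥ 0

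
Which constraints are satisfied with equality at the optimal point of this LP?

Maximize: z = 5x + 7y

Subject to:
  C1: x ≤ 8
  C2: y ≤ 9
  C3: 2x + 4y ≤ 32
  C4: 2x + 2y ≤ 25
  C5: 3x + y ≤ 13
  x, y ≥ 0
Optimal: x = 2, y = 7
Binding: C3, C5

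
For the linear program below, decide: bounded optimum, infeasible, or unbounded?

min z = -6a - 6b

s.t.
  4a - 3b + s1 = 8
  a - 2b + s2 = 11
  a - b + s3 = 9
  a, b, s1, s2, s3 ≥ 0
Feasible point: (0, 0) satisfies every constraint, so the LP is feasible.
Direction d = (0, 1): for each constraint row a, a·d ≤ 0 —
  (4)(0) + (-3)(1) = -3 ≤ 0
  (1)(0) + (-2)(1) = -2 ≤ 0
  (1)(0) + (-1)(1) = -1 ≤ 0
and d ≥ 0, so (0, 0) + t·d stays feasible for every t ≥ 0. Along this ray z = -6a - 6b changes by -6 per unit t, so z → −∞.

Unbounded — the objective can decrease without bound over the feasible region.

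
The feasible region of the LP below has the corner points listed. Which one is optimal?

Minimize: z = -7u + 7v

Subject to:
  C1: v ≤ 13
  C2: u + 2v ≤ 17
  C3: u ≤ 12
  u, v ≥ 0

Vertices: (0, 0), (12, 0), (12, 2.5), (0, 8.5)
(12, 0) with z = -84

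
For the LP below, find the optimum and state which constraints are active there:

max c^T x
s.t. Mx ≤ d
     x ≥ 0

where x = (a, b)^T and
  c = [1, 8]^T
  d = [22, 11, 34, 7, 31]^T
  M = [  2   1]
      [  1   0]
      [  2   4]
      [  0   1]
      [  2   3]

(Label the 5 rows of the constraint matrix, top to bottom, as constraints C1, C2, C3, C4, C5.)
Optimal: a = 3, b = 7
Slack at optimum:
  C1: slack = 9
  C2: slack = 8
  C3: slack = 0 (binding)
  C4: slack = 0 (binding)
  C5: slack = 4
  a ≥ 0: a = 3
  b ≥ 0: b = 7
Binding constraints: C3, C4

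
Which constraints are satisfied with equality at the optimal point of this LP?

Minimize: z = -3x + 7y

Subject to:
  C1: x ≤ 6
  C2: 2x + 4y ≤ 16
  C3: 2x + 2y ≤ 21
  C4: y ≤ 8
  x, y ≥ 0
Optimal: x = 6, y = 0
Slack at optimum:
  C1: slack = 0 (binding)
  C2: slack = 4
  C3: slack = 9
  C4: slack = 8
  x ≥ 0: x = 6
  y ≥ 0: y = 0 (binding)
Binding constraints: C1, y ≥ 0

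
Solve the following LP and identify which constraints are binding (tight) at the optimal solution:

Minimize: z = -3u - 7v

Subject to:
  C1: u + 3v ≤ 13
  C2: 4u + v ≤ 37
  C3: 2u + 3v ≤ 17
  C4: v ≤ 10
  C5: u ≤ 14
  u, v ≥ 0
Optimal: u = 4, v = 3
Binding: C1, C3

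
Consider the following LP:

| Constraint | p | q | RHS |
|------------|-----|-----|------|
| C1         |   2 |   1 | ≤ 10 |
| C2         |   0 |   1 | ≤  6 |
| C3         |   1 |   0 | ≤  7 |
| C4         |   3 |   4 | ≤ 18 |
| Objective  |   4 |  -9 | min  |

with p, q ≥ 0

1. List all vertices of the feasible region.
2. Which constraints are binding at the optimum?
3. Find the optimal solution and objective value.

1. (0, 0), (5, 0), (4.4, 1.2), (0, 4.5)
2. C4, p ≥ 0
3. p = 0, q = 4.5, z = -40.5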